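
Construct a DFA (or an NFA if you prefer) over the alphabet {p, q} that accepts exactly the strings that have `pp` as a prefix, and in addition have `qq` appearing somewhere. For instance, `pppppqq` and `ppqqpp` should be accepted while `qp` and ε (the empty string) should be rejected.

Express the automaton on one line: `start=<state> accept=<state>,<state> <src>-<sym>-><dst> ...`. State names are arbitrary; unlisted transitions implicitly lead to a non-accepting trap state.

start=A accept=F A-p->B A-q->C B-p->D B-q->C C-p->C C-q->C D-p->D D-q->E E-p->D E-q->F F-p->F F-q->F

Run two small machines in parallel and take their product. The first has 4 states tracking whether the input so far still matches the prefix `pp`; the second has 3 states tracking whether and how much of `qq` has been seen. A product state is a pair (one from each), accepting exactly when both do. Minimizing collapses redundant product states.
A 6-state machine:
       p  q 
>  A   B  C 
   B   D  C 
   C   C  C 
   D   D  E 
   E   D  F 
 * F   F  F 
(> = start, * = accepting)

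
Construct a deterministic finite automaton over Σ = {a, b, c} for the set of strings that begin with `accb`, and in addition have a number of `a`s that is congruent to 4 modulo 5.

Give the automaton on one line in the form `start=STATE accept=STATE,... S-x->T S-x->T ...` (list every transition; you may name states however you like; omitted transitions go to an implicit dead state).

start=q0 accept=q12 q0-a->q1 q0-b->q2 q0-c->q2 q1-a->q3 q1-b->q4 q1-c->q5 q2-a->q4 q2-b->q2 q2-c->q2 q3-a->q6 q3-b->q3 q3-c->q3 q4-a->q3 q4-b->q4 q4-c->q4 q5-a->q3 q5-b->q4 q5-c->q7 q6-a->q8 q6-b->q6 q6-c->q6 q7-a->q3 q7-b->q9 q7-c->q4 q8-a->q2 q8-b->q8 q8-c->q8 q9-a->q10 q9-b->q9 q9-c->q9 q10-a->q11 q10-b->q10 q10-c->q10 q11-a->q12 q11-b->q11 q11-c->q11 q12-a->q13 q12-b->q12 q12-c->q12 q13-a->q9 q13-b->q13 q13-c->q13

Build one automaton per condition and run them in lockstep. The first has 6 states tracking whether the input so far still matches the prefix `accb`; the second has 5 states tracking the count of `a`s modulo 5. A product state is a pair (one from each), accepting exactly when both do.
With 14 states:
          a    b    c  
>  q0     q1   q2   q2 
   q1     q3   q4   q5 
   q2     q4   q2   q2 
   q3     q6   q3   q3 
   q4     q3   q4   q4 
   q5     q3   q4   q7 
   q6     q8   q6   q6 
   q7     q3   q9   q4 
   q8     q2   q8   q8 
   q9    q10   q9   q9 
   q10   q11  q10  q10 
   q11   q12  q11  q11 
 * q12   q13  q12  q12 
   q13    q9  q13  q13 
(> = start, * = accepting)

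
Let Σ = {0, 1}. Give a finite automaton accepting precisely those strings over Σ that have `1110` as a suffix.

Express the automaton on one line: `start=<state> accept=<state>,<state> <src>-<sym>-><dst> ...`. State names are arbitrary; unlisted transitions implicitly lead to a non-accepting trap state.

Let each state record the length of the longest suffix of the input read so far that is also a prefix of `1110`. S1 means the last symbol is `1`; S2 means the last 2 symbols are `11`; S3 means the last 3 symbols are `111`; S4 means the last 4 symbols are `1110`. Accept only at S4, where the string currently ends in `1110`.
5 states suffice.
        0   1  
>  S0   S0  S1 
   S1   S0  S2 
   S2   S0  S3 
   S3   S4  S3 
 * S4   S0  S1 
(> = start, * = accepting)

start=S0 accept=S4 S0-0->S0 S0-1->S1 S1-0->S0 S1-1->S2 S2-0->S0 S2-1->S3 S3-0->S4 S3-1->S3 S4-0->S0 S4-1->S1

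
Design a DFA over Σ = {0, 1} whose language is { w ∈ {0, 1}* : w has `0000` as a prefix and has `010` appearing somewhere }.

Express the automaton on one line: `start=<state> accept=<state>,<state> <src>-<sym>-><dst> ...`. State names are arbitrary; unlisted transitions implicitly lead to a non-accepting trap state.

Build one automaton per condition and run them in lockstep. The first has 6 states tracking whether the input so far still matches the prefix `0000`; the second has 4 states tracking whether and how much of `010` has been seen. A product state is a pair (one from each), accepting exactly when both do. Minimizing collapses redundant product states.
With 9 states:
        0   1  
>  q0   q1  q2 
   q1   q3  q2 
   q2   q2  q2 
   q3   q4  q2 
   q4   q5  q2 
   q5   q5  q6 
   q6   q7  q8 
 * q7   q7  q7 
   q8   q5  q8 
(> = start, * = accepting)

start=q0 accept=q7 q0-0->q1 q0-1->q2 q1-0->q3 q1-1->q2 q2-0->q2 q2-1->q2 q3-0->q4 q3-1->q2 q4-0->q5 q4-1->q2 q5-0->q5 q5-1->q6 q6-0->q7 q6-1->q8 q7-0->q7 q7-1->q7 q8-0->q5 q8-1->q8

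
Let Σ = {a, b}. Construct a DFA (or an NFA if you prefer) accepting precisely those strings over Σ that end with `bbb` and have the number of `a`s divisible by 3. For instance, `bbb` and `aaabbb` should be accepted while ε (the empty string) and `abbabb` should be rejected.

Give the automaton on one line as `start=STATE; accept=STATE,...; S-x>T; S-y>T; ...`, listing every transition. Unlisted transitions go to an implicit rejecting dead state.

Build one automaton per condition and run them in lockstep. One (4 states) tracks how much of the suffix `bbb` has currently been matched; the other (3 states) tracks the count of `a`s modulo 3. Each combined state is a pair, one component from each; accept when both components accept. Minimizing collapses redundant product states.
6 states suffice.
        a   b  
>  s0   s1  s2 
   s1   s3  s1 
   s2   s1  s4 
   s3   s0  s3 
   s4   s1  s5 
 * s5   s1  s5 
(> = start, * = accepting)

start=s0; accept=s5; s0-a>s1; s0-b>s2; s1-a>s3; s1-b>s1; s2-a>s1; s2-b>s4; s3-a>s0; s3-b>s3; s4-a>s1; s4-b>s5; s5-a>s1; s5-b>s5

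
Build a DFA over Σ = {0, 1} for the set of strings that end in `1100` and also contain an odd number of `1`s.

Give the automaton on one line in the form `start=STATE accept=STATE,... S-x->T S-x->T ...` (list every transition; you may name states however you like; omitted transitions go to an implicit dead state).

Run two small machines in parallel and take their product. The first has 5 states tracking how much of the suffix `1100` has currently been matched; the second has 2 states tracking the count of `1`s modulo 2. A product state is a pair (one from each), accepting exactly when both do. Minimizing collapses redundant product states.
6 states suffice.
       0  1 
>  A   A  B 
   B   B  C 
   C   A  D 
   D   E  C 
   E   F  C 
 * F   B  C 
(> = start, * = accepting)

start=A accept=F A-0->A A-1->B B-0->B B-1->C C-0->A C-1->D D-0->E D-1->C E-0->F E-1->C F-0->B F-1->C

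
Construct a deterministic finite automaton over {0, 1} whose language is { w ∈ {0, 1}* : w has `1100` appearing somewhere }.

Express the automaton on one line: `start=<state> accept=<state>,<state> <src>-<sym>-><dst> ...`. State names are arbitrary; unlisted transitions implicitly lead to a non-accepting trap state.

States q0..q3 record the length of the longest prefix of `1100` that matches the current input suffix. Reaching q4 means `1100` has been seen, and we stay there forever. Accept from q4.
A 5-state machine:
        0   1  
>  q0   q0  q1 
   q1   q0  q2 
   q2   q3  q2 
   q3   q4  q1 
 * q4   q4  q4 
(> = start, * = accepting)

start=q0 accept=q4 q0-0->q0 q0-1->q1 q1-0->q0 q1-1->q2 q2-0->q3 q2-1->q2 q3-0->q4 q3-1->q1 q4-0->q4 q4-1->q4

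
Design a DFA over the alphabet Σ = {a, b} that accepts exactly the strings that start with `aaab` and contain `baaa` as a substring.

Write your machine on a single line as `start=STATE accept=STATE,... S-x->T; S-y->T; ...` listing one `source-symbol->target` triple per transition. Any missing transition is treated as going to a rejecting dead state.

Handle the two conditions separately and then intersect. The first has 6 states tracking whether the input so far still matches the prefix `aaab`; the second has 5 states tracking whether and how much of `baaa` has been seen. A product state is a pair (one from each), accepting exactly when both do.
          a    b  
>  q0     q1   q2 
   q1     q3   q2 
   q2     q4   q2 
   q3     q5   q2 
   q4     q6   q2 
   q5     q7   q8 
   q6     q9   q2 
   q7     q7   q2 
   q8    q10   q8 
   q9     q9   q9 
   q10   q11   q8 
   q11   q12   q8 
 * q12   q12  q12 
(> = start, * = accepting)

start=q0; accept=q12; q0-a->q1; q0-b->q2; q1-a->q3; q1-b->q2; q2-a->q4; q2-b->q2; q3-a->q5; q3-b->q2; q4-a->q6; q4-b->q2; q5-a->q7; q5-b->q8; q6-a->q9; q6-b->q2; q7-a->q7; q7-b->q2; q8-a->q10; q8-b->q8; q9-a->q9; q9-b->q9; q10-a->q11; q10-b->q8; q11-a->q12; q11-b->q8; q12-a->q12; q12-b->q12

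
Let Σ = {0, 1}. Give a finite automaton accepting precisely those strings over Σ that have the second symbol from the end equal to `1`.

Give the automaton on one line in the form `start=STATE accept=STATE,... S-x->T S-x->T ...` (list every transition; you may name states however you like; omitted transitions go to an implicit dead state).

Because acceptance depends on a position counted from the end, the machine has to buffer the most recent 2 symbols. Make each state the string of the last up-to-2 symbols read; on input `x` shift the window left and append `x`. Accept when the buffered window has length 2 and begins with `1`.
With 7 states:
        0   1  
>  q0   q1  q2 
   q1   q3  q4 
   q2   q5  q6 
   q3   q3  q4 
   q4   q5  q6 
 * q5   q3  q4 
 * q6   q5  q6 
(> = start, * = accepting)

start=q0 accept=q5,q6 q0-0->q1 q0-1->q2 q1-0->q3 q1-1->q4 q2-0->q5 q2-1->q6 q3-0->q3 q3-1->q4 q4-0->q5 q4-1->q6 q5-0->q3 q5-1->q4 q6-0->q5 q6-1->q6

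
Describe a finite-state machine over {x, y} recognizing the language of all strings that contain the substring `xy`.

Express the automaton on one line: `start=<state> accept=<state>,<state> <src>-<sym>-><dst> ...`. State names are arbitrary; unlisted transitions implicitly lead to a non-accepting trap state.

Track how much of `xy` has been matched so far: state S0 is no progress, S2 is the absorbing accept state reached once `xy` has occurred. Intermediate states record partial matches; on a mismatch, fall back to the longest reusable overlap.
With 3 states:
        x   y  
>  S0   S1  S0 
   S1   S1  S2 
 * S2   S2  S2 
(> = start, * = accepting)

start=S0 accept=S2 S0-x->S1 S0-y->S0 S1-x->S1 S1-y->S2 S2-x->S2 S2-y->S2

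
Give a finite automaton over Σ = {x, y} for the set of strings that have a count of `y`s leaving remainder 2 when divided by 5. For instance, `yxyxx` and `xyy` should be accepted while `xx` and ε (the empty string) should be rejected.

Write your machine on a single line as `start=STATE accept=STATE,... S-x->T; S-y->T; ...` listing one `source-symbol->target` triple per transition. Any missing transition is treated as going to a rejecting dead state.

start=q0; accept=q2; q0-x->q0; q0-y->q1; q1-x->q1; q1-y->q2; q2-x->q2; q2-y->q3; q3-x->q3; q3-y->q4; q4-x->q4; q4-y->q0

Keep the running count of `y`s modulo 5: each `y` advances along the cycle q0 → q1 → q2 → q3 → q4 → q0 while other symbols loop. Accept at q2.
5 states suffice.
        x   y  
>  q0   q0  q1 
   q1   q1  q2 
 * q2   q2  q3 
   q3   q3  q4 
   q4   q4  q0 
(> = start, * = accepting)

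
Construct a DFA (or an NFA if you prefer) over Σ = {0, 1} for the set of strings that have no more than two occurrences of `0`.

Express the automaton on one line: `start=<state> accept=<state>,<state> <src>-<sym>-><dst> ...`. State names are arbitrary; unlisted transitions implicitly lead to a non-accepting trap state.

start=q0 accept=q0,q1,q2 q0-0->q1 q0-1->q0 q1-0->q2 q1-1->q1 q2-0->q3 q2-1->q2 q3-0->q3 q3-1->q3

Count `0`s, saturating at 3: states q0 through q2 mean 0 through 2 `0`s seen; q3 means more than 2. Each `0` increments (capped at q3); other symbols loop. Accept from {q0, q1, q2}.
With 4 states:
        0   1  
>* q0   q1  q0 
 * q1   q2  q1 
 * q2   q3  q2 
   q3   q3  q3 
(> = start, * = accepting)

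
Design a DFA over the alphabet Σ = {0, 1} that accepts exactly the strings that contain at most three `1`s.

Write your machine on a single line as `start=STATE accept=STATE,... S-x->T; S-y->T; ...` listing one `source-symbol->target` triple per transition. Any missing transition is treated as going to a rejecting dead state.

start=S0; accept=S0,S1,S2,S3; S0-0->S0; S0-1->S1; S1-0->S1; S1-1->S2; S2-0->S2; S2-1->S3; S3-0->S3; S3-1->S4; S4-0->S4; S4-1->S4

Only the number of `1`s matters, and only up to 4. Make a chain S0 → S1 → S2 → S3 → S4 advanced by each `1` (with S4 absorbing); every other symbol self-loops. The accepting set is {S0, S1, S2, S3}.
        0   1  
>* S0   S0  S1 
 * S1   S1  S2 
 * S2   S2  S3 
 * S3   S3  S4 
   S4   S4  S4 
(> = start, * = accepting)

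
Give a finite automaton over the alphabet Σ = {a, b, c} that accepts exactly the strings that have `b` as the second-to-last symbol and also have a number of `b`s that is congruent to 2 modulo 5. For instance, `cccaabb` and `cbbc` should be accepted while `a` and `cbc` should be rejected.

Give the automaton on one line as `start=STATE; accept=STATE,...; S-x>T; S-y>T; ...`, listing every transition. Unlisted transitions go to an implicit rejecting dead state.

start=s0; accept=s3,s5; s0-a>s0; s0-b>s1; s0-c>s0; s1-a>s2; s1-b>s3; s1-c>s2; s2-a>s2; s2-b>s4; s2-c>s2; s3-a>s5; s3-b>s6; s3-c>s5; s4-a>s5; s4-b>s6; s4-c>s5; s5-a>s7; s5-b>s6; s5-c>s7; s6-a>s6; s6-b>s8; s6-c>s6; s7-a>s7; s7-b>s6; s7-c>s7; s8-a>s8; s8-b>s0; s8-c>s8

Handle the two conditions separately and then intersect. One (13 states) tracks the last 2 symbols read; the other (5 states) tracks the count of `b`s modulo 5. Each combined state is a pair, one component from each; accept when both components accept. Equivalent product states are then merged.
A 9-state machine:
        a   b   c  
>  s0   s0  s1  s0 
   s1   s2  s3  s2 
   s2   s2  s4  s2 
 * s3   s5  s6  s5 
   s4   s5  s6  s5 
 * s5   s7  s6  s7 
   s6   s6  s8  s6 
   s7   s7  s6  s7 
   s8   s8  s0  s8 
(> = start, * = accepting)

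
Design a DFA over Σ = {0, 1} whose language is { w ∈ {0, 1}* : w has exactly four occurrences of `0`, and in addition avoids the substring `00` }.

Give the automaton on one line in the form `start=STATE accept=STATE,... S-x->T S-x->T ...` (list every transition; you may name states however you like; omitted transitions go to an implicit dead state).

start=s0 accept=s11,s12 s0-0->s1 s0-1->s0 s1-0->s2 s1-1->s3 s2-0->s4 s2-1->s2 s3-0->s5 s3-1->s3 s4-0->s6 s4-1->s4 s5-0->s4 s5-1->s7 s6-0->s8 s6-1->s6 s7-0->s9 s7-1->s7 s8-0->s8 s8-1->s8 s9-0->s6 s9-1->s10 s10-0->s11 s10-1->s10 s11-0->s8 s11-1->s12 s12-0->s13 s12-1->s12 s13-0->s8 s13-1->s14 s14-0->s13 s14-1->s14

Handle the two conditions separately and then intersect. One (6 states) tracks the count of `0`s, saturating at 5; the other (3 states) tracks partial matches of the forbidden pattern `00`. Each combined state is a pair, one component from each; accept when both components accept.
          0    1  
>  s0     s1   s0 
   s1     s2   s3 
   s2     s4   s2 
   s3     s5   s3 
   s4     s6   s4 
   s5     s4   s7 
   s6     s8   s6 
   s7     s9   s7 
   s8     s8   s8 
   s9     s6  s10 
   s10   s11  s10 
 * s11    s8  s12 
 * s12   s13  s12 
   s13    s8  s14 
   s14   s13  s14 
(> = start, * = accepting)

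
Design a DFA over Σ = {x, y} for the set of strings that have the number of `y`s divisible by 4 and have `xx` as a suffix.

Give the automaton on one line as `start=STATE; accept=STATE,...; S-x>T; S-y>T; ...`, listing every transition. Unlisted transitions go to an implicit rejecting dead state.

Run two small machines in parallel and take their product. The first has 4 states tracking the count of `y`s modulo 4; the second has 3 states tracking how much of the suffix `xx` has currently been matched. A product state is a pair (one from each), accepting exactly when both do. After merging equivalent states the machine shrinks.
A 6-state machine:
        x   y  
>  s0   s1  s2 
   s1   s3  s2 
   s2   s2  s4 
 * s3   s3  s2 
   s4   s4  s5 
   s5   s5  s0 
(> = start, * = accepting)

start=s0; accept=s3; s0-x>s1; s0-y>s2; s1-x>s3; s1-y>s2; s2-x>s2; s2-y>s4; s3-x>s3; s3-y>s2; s4-x>s4; s4-y>s5; s5-x>s5; s5-y>s0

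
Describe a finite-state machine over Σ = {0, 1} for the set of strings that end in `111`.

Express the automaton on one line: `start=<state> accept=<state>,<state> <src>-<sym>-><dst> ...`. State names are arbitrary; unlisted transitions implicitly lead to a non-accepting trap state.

Remember how much of `111` the current input suffix matches. State q0 means no match yet; q1 means the last symbol is `1`; q2 means the last 2 symbols are `11`; q3 means the last 3 symbols are `111`. Only q3 accepts. On a mismatch, fall back to the longest proper suffix that is still a prefix of `111`.
        0   1  
>  q0   q0  q1 
   q1   q0  q2 
   q2   q0  q3 
 * q3   q0  q3 
(> = start, * = accepting)

start=q0 accept=q3 q0-0->q0 q0-1->q1 q1-0->q0 q1-1->q2 q2-0->q0 q2-1->q3 q3-0->q0 q3-1->q3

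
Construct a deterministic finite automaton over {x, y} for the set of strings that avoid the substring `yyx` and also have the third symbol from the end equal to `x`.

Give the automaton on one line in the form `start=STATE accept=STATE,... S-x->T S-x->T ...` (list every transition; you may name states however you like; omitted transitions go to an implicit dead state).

Build one automaton per condition and run them in lockstep. One (4 states) tracks partial matches of the forbidden pattern `yyx`; the other (15 states) tracks the last 3 symbols read. Each combined state is a pair, one component from each; accept when both components accept. Equivalent product states are then merged.
10 states suffice.
        x   y  
>  s0   s1  s2 
   s1   s3  s4 
   s2   s1  s5 
   s3   s6  s7 
   s4   s8  s9 
   s5   s5  s5 
 * s6   s6  s7 
 * s7   s8  s9 
 * s8   s3  s4 
 * s9   s5  s5 
(> = start, * = accepting)

start=s0 accept=s6,s7,s8,s9 s0-x->s1 s0-y->s2 s1-x->s3 s1-y->s4 s2-x->s1 s2-y->s5 s3-x->s6 s3-y->s7 s4-x->s8 s4-y->s9 s5-x->s5 s5-y->s5 s6-x->s6 s6-y->s7 s7-x->s8 s7-y->s9 s8-x->s3 s8-y->s4 s9-x->s5 s9-y->s5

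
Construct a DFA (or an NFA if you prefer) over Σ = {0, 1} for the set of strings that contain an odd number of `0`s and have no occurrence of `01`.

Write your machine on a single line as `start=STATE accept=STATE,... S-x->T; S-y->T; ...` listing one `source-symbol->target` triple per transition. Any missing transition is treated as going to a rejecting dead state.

Build one automaton per condition and run them in lockstep. One (2 states) tracks the count of `0`s modulo 2; the other (3 states) tracks partial matches of the forbidden pattern `01`. Each combined state is a pair, one component from each; accept when both components accept.
        0   1  
>  s0   s1  s0 
 * s1   s2  s3 
   s2   s1  s4 
   s3   s4  s3 
   s4   s3  s4 
(> = start, * = accepting)

start=s0; accept=s1; s0-0->s1; s0-1->s0; s1-0->s2; s1-1->s3; s2-0->s1; s2-1->s4; s3-0->s4; s3-1->s3; s4-0->s3; s4-1->s4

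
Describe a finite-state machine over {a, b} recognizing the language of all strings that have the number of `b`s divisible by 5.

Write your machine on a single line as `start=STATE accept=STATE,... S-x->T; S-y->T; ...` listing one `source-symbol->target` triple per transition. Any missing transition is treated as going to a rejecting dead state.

start=s0; accept=s0; s0-a->s0; s0-b->s1; s1-a->s1; s1-b->s2; s2-a->s2; s2-b->s3; s3-a->s3; s3-b->s4; s4-a->s4; s4-b->s0

Keep the running count of `b`s modulo 5: each `b` advances along the cycle s0 → s1 → s2 → s3 → s4 → s0 while other symbols loop. Accept at s0.
5 states suffice.
        a   b  
>* s0   s0  s1 
   s1   s1  s2 
   s2   s2  s3 
   s3   s3  s4 
   s4   s4  s0 
(> = start, * = accepting)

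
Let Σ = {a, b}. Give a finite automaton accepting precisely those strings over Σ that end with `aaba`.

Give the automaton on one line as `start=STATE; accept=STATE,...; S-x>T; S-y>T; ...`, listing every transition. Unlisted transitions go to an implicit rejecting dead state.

Remember how much of `aaba` the current input suffix matches. State q0 means no match yet; q1 means the last symbol is `a`; q2 means the last 2 symbols are `aa`; q3 means the last 3 symbols are `aab`; q4 means the last 4 symbols are `aaba`. Only q4 accepts. On a mismatch, fall back to the longest proper suffix that is still a prefix of `aaba`.
With 5 states:
        a   b  
>  q0   q1  q0 
   q1   q2  q0 
   q2   q2  q3 
   q3   q4  q0 
 * q4   q2  q0 
(> = start, * = accepting)

start=q0; accept=q4; q0-a>q1; q0-b>q0; q1-a>q2; q1-b>q0; q2-a>q2; q2-b>q3; q3-a>q4; q3-b>q0; q4-a>q2; q4-b>q0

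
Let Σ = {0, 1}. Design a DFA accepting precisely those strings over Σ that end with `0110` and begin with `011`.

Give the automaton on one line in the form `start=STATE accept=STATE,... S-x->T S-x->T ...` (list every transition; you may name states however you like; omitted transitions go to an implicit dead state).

Handle the two conditions separately and then intersect. One (5 states) tracks how much of the suffix `0110` has currently been matched; the other (5 states) tracks whether the input so far still matches the prefix `011`. Each combined state is a pair, one component from each; accept when both components accept. Minimizing collapses redundant product states.
       0  1 
>  A   B  C 
   B   C  D 
   C   C  C 
   D   C  E 
   E   F  G 
 * F   H  I 
   G   H  G 
   H   H  I 
   I   H  E 
(> = start, * = accepting)

start=A accept=F A-0->B A-1->C B-0->C B-1->D C-0->C C-1->C D-0->C D-1->E E-0->F E-1->G F-0->H F-1->I G-0->H G-1->G H-0->H H-1->I I-0->H I-1->E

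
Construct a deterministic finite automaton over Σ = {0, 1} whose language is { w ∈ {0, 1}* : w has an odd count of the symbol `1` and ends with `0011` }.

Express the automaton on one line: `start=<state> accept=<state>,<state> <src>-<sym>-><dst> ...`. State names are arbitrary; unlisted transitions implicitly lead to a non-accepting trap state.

Build one automaton per condition and run them in lockstep. The first has 2 states tracking the count of `1`s modulo 2; the second has 5 states tracking how much of the suffix `0011` has currently been matched. A product state is a pair (one from each), accepting exactly when both do. After merging equivalent states the machine shrinks.
6 states suffice.
        0   1  
>  S0   S0  S1 
   S1   S2  S0 
   S2   S3  S0 
   S3   S3  S4 
   S4   S0  S5 
 * S5   S2  S0 
(> = start, * = accepting)

start=S0 accept=S5 S0-0->S0 S0-1->S1 S1-0->S2 S1-1->S0 S2-0->S3 S2-1->S0 S3-0->S3 S3-1->S4 S4-0->S0 S4-1->S5 S5-0->S2 S5-1->S0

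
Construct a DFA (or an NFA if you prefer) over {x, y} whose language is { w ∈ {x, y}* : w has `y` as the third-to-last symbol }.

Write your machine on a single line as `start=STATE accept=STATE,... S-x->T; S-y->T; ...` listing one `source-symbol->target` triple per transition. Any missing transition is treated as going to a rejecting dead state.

A DFA must remember the last 3 symbols (since which symbol is third-to-last isn't known until the input ends). Use one state per possible window of the last ≤3 symbols; accept from those whose window starts with `y`.
15 states suffice.
          x    y  
>  S0     S1   S2 
   S1     S3   S4 
   S2     S5   S6 
   S3     S7   S8 
   S4     S9  S10 
   S5    S11  S12 
   S6    S13  S14 
   S7     S7   S8 
   S8     S9  S10 
   S9    S11  S12 
   S10   S13  S14 
 * S11    S7   S8 
 * S12    S9  S10 
 * S13   S11  S12 
 * S14   S13  S14 
(> = start, * = accepting)

start=S0; accept=S11,S12,S13,S14; S0-x->S1; S0-y->S2; S1-x->S3; S1-y->S4; S2-x->S5; S2-y->S6; S3-x->S7; S3-y->S8; S4-x->S9; S4-y->S10; S5-x->S11; S5-y->S12; S6-x->S13; S6-y->S14; S7-x->S7; S7-y->S8; S8-x->S9; S8-y->S10; S9-x->S11; S9-y->S12; S10-x->S13; S10-y->S14; S11-x->S7; S11-y->S8; S12-x->S9; S12-y->S10; S13-x->S11; S13-y->S12; S14-x->S13; S14-y->S14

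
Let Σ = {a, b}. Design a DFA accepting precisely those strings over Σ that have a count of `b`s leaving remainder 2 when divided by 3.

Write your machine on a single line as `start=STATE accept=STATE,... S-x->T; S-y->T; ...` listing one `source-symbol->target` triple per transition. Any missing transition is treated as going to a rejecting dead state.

The only thing that matters is how many `b`s have appeared, reduced mod 3. Use one state per residue: s0 for 0, …, s2 for 2. Reading `b` moves to the next residue; anything else stays put. s2 is accepting.
With 3 states:
        a   b  
>  s0   s0  s1 
   s1   s1  s2 
 * s2   s2  s0 
(> = start, * = accepting)

start=s0; accept=s2; s0-a->s0; s0-b->s1; s1-a->s1; s1-b->s2; s2-a->s2; s2-b->s0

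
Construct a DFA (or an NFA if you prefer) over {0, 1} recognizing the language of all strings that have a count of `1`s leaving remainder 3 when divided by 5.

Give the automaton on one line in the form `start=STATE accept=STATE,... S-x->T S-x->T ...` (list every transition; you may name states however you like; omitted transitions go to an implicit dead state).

start=q0 accept=q3 q0-0->q0 q0-1->q1 q1-0->q1 q1-1->q2 q2-0->q2 q2-1->q3 q3-0->q3 q3-1->q4 q4-0->q4 q4-1->q0

Keep the running count of `1`s modulo 5: each `1` advances along the cycle q0 → q1 → q2 → q3 → q4 → q0 while other symbols loop. Accept at q3.
A 5-state machine:
        0   1  
>  q0   q0  q1 
   q1   q1  q2 
   q2   q2  q3 
 * q3   q3  q4 
   q4   q4  q0 
(> = start, * = accepting)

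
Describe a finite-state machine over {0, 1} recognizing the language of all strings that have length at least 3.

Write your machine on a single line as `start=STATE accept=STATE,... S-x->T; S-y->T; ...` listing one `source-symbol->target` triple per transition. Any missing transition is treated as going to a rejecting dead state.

start=A; accept=D,E; A-0->B; A-1->B; B-0->C; B-1->C; C-0->D; C-1->D; D-0->E; D-1->E; E-0->E; E-1->E

We only need to distinguish lengths 0, 1, …, 3, and '>3'. Chain A → B → C → D → E on every symbol, with E looping. Accepting states: {D, E}.
5 states suffice.
       0  1 
>  A   B  B 
   B   C  C 
   C   D  D 
 * D   E  E 
 * E   E  E 
(> = start, * = accepting)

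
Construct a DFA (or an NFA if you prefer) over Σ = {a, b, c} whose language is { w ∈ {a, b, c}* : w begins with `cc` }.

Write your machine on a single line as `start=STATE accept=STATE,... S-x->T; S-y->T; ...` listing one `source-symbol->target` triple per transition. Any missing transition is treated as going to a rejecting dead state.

start=q0; accept=q2; q0-a->q3; q0-b->q3; q0-c->q1; q1-a->q3; q1-b->q3; q1-c->q2; q2-a->q2; q2-b->q2; q2-c->q2; q3-a->q3; q3-b->q3; q3-c->q3

Walk along `cc` while the input agrees: from q0 take `c` to q1, and so on. Any deviation drops to the rejecting sink q3. Once q2 is reached the prefix is confirmed and every continuation is accepted.
A 4-state machine:
        a   b   c  
>  q0   q3  q3  q1 
   q1   q3  q3  q2 
 * q2   q2  q2  q2 
   q3   q3  q3  q3 
(> = start, * = accepting)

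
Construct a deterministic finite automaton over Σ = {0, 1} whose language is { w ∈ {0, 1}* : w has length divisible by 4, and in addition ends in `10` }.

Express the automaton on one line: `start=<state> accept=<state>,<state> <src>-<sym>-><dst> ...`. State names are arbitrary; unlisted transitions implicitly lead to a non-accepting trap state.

start=A accept=F A-0->B A-1->B B-0->C B-1->C C-0->D C-1->E D-0->A D-1->A E-0->F E-1->A F-0->B F-1->B

Run two small machines in parallel and take their product. The first has 4 states tracking the input length modulo 4; the second has 3 states tracking how much of the suffix `10` has currently been matched. A product state is a pair (one from each), accepting exactly when both do. Minimizing collapses redundant product states.
       0  1 
>  A   B  B 
   B   C  C 
   C   D  E 
   D   A  A 
   E   F  A 
 * F   B  B 
(> = start, * = accepting)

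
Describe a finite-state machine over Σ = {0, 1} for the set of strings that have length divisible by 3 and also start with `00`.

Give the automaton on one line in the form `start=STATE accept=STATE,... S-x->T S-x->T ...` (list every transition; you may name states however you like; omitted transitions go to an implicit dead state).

start=q0 accept=q4 q0-0->q1 q0-1->q2 q1-0->q3 q1-1->q2 q2-0->q2 q2-1->q2 q3-0->q4 q3-1->q4 q4-0->q5 q4-1->q5 q5-0->q3 q5-1->q3

Build one automaton per condition and run them in lockstep. The first has 3 states tracking the input length modulo 3; the second has 4 states tracking whether the input so far still matches the prefix `00`. A product state is a pair (one from each), accepting exactly when both do. Minimizing collapses redundant product states.
A 6-state machine:
        0   1  
>  q0   q1  q2 
   q1   q3  q2 
   q2   q2  q2 
   q3   q4  q4 
 * q4   q5  q5 
   q5   q3  q3 
(> = start, * = accepting)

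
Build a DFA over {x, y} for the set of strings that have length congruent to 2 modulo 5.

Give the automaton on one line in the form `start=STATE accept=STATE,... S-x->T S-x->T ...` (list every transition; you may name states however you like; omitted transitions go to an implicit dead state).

start=A accept=C A-x->B A-y->B B-x->C B-y->C C-x->D C-y->D D-x->E D-y->E E-x->A E-y->A

Only the length mod 5 matters, so use a 5-cycle: from any state, every input symbol moves to the next state, wrapping E back to A. Mark C accepting.
5 states suffice.
       x  y 
>  A   B  B 
   B   C  C 
 * C   D  D 
   D   E  E 
   E   A  A 
(> = start, * = accepting)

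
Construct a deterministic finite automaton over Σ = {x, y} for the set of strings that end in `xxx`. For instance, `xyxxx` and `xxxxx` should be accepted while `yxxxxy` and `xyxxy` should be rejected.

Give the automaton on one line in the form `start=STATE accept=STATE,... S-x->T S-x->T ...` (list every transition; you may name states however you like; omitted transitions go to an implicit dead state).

start=q0 accept=q3 q0-x->q1 q0-y->q0 q1-x->q2 q1-y->q0 q2-x->q3 q2-y->q0 q3-x->q3 q3-y->q0

Remember how much of `xxx` the current input suffix matches. State q0 means no match yet; q1 means the last symbol is `x`; q2 means the last 2 symbols are `xx`; q3 means the last 3 symbols are `xxx`. Only q3 accepts. On a mismatch, fall back to the longest proper suffix that is still a prefix of `xxx`.
4 states suffice.
        x   y  
>  q0   q1  q0 
   q1   q2  q0 
   q2   q3  q0 
 * q3   q3  q0 
(> = start, * = accepting)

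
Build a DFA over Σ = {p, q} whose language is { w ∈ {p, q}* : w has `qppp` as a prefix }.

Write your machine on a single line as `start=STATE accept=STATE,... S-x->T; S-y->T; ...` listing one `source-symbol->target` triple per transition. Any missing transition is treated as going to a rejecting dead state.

Walk along `qppp` while the input agrees: from s0 take `q` to s1, and so on. Any deviation drops to the rejecting sink s5. Once s4 is reached the prefix is confirmed and every continuation is accepted.
A 6-state machine:
        p   q  
>  s0   s5  s1 
   s1   s2  s5 
   s2   s3  s5 
   s3   s4  s5 
 * s4   s4  s4 
   s5   s5  s5 
(> = start, * = accepting)

start=s0; accept=s4; s0-p->s5; s0-q->s1; s1-p->s2; s1-q->s5; s2-p->s3; s2-q->s5; s3-p->s4; s3-q->s5; s4-p->s4; s4-q->s4; s5-p->s5; s5-q->s5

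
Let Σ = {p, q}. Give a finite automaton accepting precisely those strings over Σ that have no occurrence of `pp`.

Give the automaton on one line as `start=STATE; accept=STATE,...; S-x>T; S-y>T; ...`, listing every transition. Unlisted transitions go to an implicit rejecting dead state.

start=s0; accept=s0,s1; s0-p>s1; s0-q>s0; s1-p>s2; s1-q>s0; s2-p>s2; s2-q>s2

Track partial matches of the forbidden pattern `pp`. State s2 is a dead state reached once `pp` has occurred; every other state accepts. s0 means no part of `pp` is currently matched.
3 states suffice.
        p   q  
>* s0   s1  s0 
 * s1   s2  s0 
   s2   s2  s2 
(> = start, * = accepting)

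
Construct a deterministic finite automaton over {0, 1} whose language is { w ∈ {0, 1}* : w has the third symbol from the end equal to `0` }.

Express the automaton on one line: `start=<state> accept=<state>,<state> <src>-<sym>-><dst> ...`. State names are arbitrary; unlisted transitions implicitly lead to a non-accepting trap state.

A DFA must remember the last 3 symbols (since which symbol is third-to-last isn't known until the input ends). Use one state per possible window of the last ≤3 symbols; accept from those whose window starts with `0`.
A 15-state machine:
          0    1  
>  s0     s1   s2 
   s1     s3   s4 
   s2     s5   s6 
   s3     s7   s8 
   s4     s9  s10 
   s5    s11  s12 
   s6    s13  s14 
 * s7     s7   s8 
 * s8     s9  s10 
 * s9    s11  s12 
 * s10   s13  s14 
   s11    s7   s8 
   s12    s9  s10 
   s13   s11  s12 
   s14   s13  s14 
(> = start, * = accepting)

start=s0 accept=s7,s8,s9,s10 s0-0->s1 s0-1->s2 s1-0->s3 s1-1->s4 s2-0->s5 s2-1->s6 s3-0->s7 s3-1->s8 s4-0->s9 s4-1->s10 s5-0->s11 s5-1->s12 s6-0->s13 s6-1->s14 s7-0->s7 s7-1->s8 s8-0->s9 s8-1->s10 s9-0->s11 s9-1->s12 s10-0->s13 s10-1->s14 s11-0->s7 s11-1->s8 s12-0->s9 s12-1->s10 s13-0->s11 s13-1->s12 s14-0->s13 s14-1->s14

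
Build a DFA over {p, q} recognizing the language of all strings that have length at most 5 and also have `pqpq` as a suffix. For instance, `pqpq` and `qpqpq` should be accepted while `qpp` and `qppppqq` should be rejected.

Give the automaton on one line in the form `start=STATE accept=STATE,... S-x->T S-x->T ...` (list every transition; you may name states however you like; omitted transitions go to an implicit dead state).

start=A accept=H A-p->B A-q->C B-p->D B-q->E C-p->D C-q->F D-p->F D-q->E E-p->G E-q->F F-p->F F-q->F G-p->F G-q->H H-p->F H-q->F

Handle the two conditions separately and then intersect. One (7 states) tracks the input length, saturating at 6; the other (5 states) tracks how much of the suffix `pqpq` has currently been matched. Each combined state is a pair, one component from each; accept when both components accept. Equivalent product states are then merged.
8 states suffice.
       p  q 
>  A   B  C 
   B   D  E 
   C   D  F 
   D   F  E 
   E   G  F 
   F   F  F 
   G   F  H 
 * H   F  F 
(> = start, * = accepting)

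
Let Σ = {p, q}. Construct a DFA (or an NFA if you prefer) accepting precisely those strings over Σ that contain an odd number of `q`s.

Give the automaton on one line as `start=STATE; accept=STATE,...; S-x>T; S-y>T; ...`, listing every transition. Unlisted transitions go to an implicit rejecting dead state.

Keep the running count of `q`s modulo 2: each `q` advances along the cycle A → B → A while other symbols loop. Accept at B.
With 2 states:
       p  q 
>  A   A  B 
 * B   B  A 
(> = start, * = accepting)

start=A; accept=B; A-p>A; A-q>B; B-p>B; B-q>A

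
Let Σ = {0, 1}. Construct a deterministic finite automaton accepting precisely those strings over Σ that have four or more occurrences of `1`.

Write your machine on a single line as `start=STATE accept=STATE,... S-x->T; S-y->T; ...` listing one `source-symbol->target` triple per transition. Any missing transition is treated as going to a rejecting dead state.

Count `1`s, saturating at 5: states A through E mean 0 through 4 `1`s seen; F means more than 4. Each `1` increments (capped at F); other symbols loop. Accept from {E, F}.
6 states suffice.
       0  1 
>  A   A  B 
   B   B  C 
   C   C  D 
   D   D  E 
 * E   E  F 
 * F   F  F 
(> = start, * = accepting)

start=A; accept=E,F; A-0->A; A-1->B; B-0->B; B-1->C; C-0->C; C-1->D; D-0->D; D-1->E; E-0->E; E-1->F; F-0->F; F-1->F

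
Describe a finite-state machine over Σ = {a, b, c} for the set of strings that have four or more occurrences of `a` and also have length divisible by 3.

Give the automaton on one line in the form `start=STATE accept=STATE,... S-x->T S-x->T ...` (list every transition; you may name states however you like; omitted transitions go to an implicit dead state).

Handle the two conditions separately and then intersect. The first has 6 states tracking the count of `a`s, saturating at 5; the second has 3 states tracking the input length modulo 3. A product state is a pair (one from each), accepting exactly when both do. After merging equivalent states the machine shrinks.
With 15 states:
          a    b    c  
>  q0     q1   q2   q2 
   q1     q3   q4   q4 
   q2     q4   q5   q5 
   q3     q6   q7   q7 
   q4     q7   q8   q8 
   q5     q8   q0   q0 
   q6     q9  q10  q10 
   q7    q10  q11  q11 
   q8    q11   q1   q1 
   q9    q12  q12  q12 
   q10   q12  q13  q13 
   q11   q13   q3   q3 
   q12   q14  q14  q14 
   q13   q14   q6   q6 
 * q14    q9   q9   q9 
(> = start, * = accepting)

start=q0 accept=q14 q0-a->q1 q0-b->q2 q0-c->q2 q1-a->q3 q1-b->q4 q1-c->q4 q2-a->q4 q2-b->q5 q2-c->q5 q3-a->q6 q3-b->q7 q3-c->q7 q4-a->q7 q4-b->q8 q4-c->q8 q5-a->q8 q5-b->q0 q5-c->q0 q6-a->q9 q6-b->q10 q6-c->q10 q7-a->q10 q7-b->q11 q7-c->q11 q8-a->q11 q8-b->q1 q8-c->q1 q9-a->q12 q9-b->q12 q9-c->q12 q10-a->q12 q10-b->q13 q10-c->q13 q11-a->q13 q11-b->q3 q11-c->q3 q12-a->q14 q12-b->q14 q12-c->q14 q13-a->q14 q13-b->q6 q13-c->q6 q14-a->q9 q14-b->q9 q14-c->q9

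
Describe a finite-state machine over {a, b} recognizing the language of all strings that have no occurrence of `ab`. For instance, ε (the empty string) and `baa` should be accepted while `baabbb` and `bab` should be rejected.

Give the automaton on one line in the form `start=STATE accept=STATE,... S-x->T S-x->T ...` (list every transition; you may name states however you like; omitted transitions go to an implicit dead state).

start=s0 accept=s0,s1 s0-a->s1 s0-b->s0 s1-a->s1 s1-b->s2 s2-a->s2 s2-b->s2

Track partial matches of the forbidden pattern `ab`. State s2 is a dead state reached once `ab` has occurred; every other state accepts. s0 means no part of `ab` is currently matched.
3 states suffice.
        a   b  
>* s0   s1  s0 
 * s1   s1  s2 
   s2   s2  s2 
(> = start, * = accepting)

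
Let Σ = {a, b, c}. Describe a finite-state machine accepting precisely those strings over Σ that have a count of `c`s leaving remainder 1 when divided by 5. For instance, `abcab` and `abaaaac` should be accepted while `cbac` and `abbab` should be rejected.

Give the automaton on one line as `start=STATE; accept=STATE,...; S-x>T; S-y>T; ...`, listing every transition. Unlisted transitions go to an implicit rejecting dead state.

Keep the running count of `c`s modulo 5: each `c` advances along the cycle s0 → s1 → s2 → s3 → s4 → s0 while other symbols loop. Accept at s1.
With 5 states:
        a   b   c  
>  s0   s0  s0  s1 
 * s1   s1  s1  s2 
   s2   s2  s2  s3 
   s3   s3  s3  s4 
   s4   s4  s4  s0 
(> = start, * = accepting)

start=s0; accept=s1; s0-a>s0; s0-b>s0; s0-c>s1; s1-a>s1; s1-b>s1; s1-c>s2; s2-a>s2; s2-b>s2; s2-c>s3; s3-a>s3; s3-b>s3; s3-c>s4; s4-a>s4; s4-b>s4; s4-c>s0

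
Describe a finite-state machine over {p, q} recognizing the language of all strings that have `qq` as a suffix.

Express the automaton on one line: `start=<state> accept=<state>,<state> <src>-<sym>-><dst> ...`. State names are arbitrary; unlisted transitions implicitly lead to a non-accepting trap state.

start=S0 accept=S2 S0-p->S0 S0-q->S1 S1-p->S0 S1-q->S2 S2-p->S0 S2-q->S2

Remember how much of `qq` the current input suffix matches. State S0 means no match yet; S1 means the last symbol is `q`; S2 means the last 2 symbols are `qq`. Only S2 accepts. On a mismatch, fall back to the longest proper suffix that is still a prefix of `qq`.
        p   q  
>  S0   S0  S1 
   S1   S0  S2 
 * S2   S0  S2 
(> = start, * = accepting)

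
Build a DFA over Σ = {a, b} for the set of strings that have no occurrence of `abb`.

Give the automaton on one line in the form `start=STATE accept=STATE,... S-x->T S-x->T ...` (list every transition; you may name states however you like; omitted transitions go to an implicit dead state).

start=S0 accept=S0,S1,S2 S0-a->S1 S0-b->S0 S1-a->S1 S1-b->S2 S2-a->S1 S2-b->S3 S3-a->S3 S3-b->S3

This is the complement of 'contains `abb`'. Use the same substring-matching states — S0 through S3 holding how much of `abb` has just been matched — but flip the accepting set: everything except the trap S3 accepts.
        a   b  
>* S0   S1  S0 
 * S1   S1  S2 
 * S2   S1  S3 
   S3   S3  S3 
(> = start, * = accepting)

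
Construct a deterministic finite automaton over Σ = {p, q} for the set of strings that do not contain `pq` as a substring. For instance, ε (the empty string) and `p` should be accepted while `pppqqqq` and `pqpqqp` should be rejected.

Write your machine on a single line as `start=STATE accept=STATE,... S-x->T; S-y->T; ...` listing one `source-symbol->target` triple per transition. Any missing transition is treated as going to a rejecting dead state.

start=S0; accept=S0,S1; S0-p->S1; S0-q->S0; S1-p->S1; S1-q->S2; S2-p->S2; S2-q->S2

Track partial matches of the forbidden pattern `pq`. State S2 is a dead state reached once `pq` has occurred; every other state accepts. S0 means no part of `pq` is currently matched.
        p   q  
>* S0   S1  S0 
 * S1   S1  S2 
   S2   S2  S2 
(> = start, * = accepting)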